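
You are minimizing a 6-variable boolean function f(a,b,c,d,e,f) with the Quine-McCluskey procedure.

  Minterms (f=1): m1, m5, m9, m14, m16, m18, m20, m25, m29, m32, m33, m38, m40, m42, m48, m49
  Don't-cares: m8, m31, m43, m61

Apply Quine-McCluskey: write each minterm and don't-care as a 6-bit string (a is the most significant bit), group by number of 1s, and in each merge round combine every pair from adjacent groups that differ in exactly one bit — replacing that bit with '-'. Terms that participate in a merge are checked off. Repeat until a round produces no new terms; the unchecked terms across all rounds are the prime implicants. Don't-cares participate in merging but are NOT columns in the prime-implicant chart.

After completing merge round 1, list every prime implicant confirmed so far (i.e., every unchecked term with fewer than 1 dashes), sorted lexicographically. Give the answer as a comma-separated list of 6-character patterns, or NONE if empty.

001110, 100110

Round 0: 000001✓ 000101✓ 001000✓ 001001✓ 001110 010000✓ 010010✓ 010100✓ 011001✓ 011101✓ 011111✓ 100000✓ 100001✓ 100110 101000✓ 101010✓ 101011✓ 110000✓ 110001✓ 111101✓
Round 1: -00001 -01000 -10000 -11101 0-1001 00-001 000-01 00100- 010-00 0100-0 011-01 0111-1 1-0000✓ 1-0001✓ 10-000 10000-✓ 1010-0 10101- 11000-✓
Round 2: 1-000-
PIs = {-00001, -01000, -10000, -11101, 0-1001, 00-001, 000-01, 00100-, 001110, 010-00, 0100-0, 011-01, 0111-1, 1-000-, 10-000, 100110, 1010-0, 10101-}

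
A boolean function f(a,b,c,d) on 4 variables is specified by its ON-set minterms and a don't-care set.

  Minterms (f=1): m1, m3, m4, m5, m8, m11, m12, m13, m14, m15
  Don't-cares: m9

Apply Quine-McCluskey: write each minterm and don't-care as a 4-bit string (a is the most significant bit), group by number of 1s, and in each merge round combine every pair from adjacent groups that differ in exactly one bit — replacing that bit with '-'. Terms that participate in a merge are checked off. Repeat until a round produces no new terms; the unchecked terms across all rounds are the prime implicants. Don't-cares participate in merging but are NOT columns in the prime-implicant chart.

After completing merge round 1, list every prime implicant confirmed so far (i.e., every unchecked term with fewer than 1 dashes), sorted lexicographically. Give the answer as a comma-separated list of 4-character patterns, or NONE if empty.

Round 0: 0001✓ 0011✓ 0100✓ 0101✓ 1000✓ 1001✓ 1011✓ 1100✓ 1101✓ 1110✓ 1111✓
Round 1: -001✓ -011✓ -100✓ -101✓ 0-01✓ 00-1✓ 010-✓ 1-00✓ 1-01✓ 1-11✓ 10-1✓ 100-✓ 11-0✓ 11-1✓ 110-✓ 111-✓
Round 2: --01 -0-1 -10- 1--1 1-0- 11--
PIs = {--01, -0-1, -10-, 1--1, 1-0-, 11--}

NONE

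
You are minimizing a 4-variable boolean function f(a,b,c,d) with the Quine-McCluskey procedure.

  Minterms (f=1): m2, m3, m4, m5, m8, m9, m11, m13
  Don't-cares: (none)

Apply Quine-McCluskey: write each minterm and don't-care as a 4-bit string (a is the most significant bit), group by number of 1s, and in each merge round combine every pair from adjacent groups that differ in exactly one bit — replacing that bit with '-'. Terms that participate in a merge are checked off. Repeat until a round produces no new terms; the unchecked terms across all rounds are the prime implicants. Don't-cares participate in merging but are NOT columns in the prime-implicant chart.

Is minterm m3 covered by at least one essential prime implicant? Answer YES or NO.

Round 0: 0010✓ 0011✓ 0100✓ 0101✓ 1000✓ 1001✓ 1011✓ 1101✓
Round 1: -011 -101 001- 010- 1-01 10-1 100-
PIs = {-011, -101, 001-, 010-, 1-01, 10-1, 100-}
Coverage chart:
  m2: 001- ←essential
  m3: -011,001-
  m4: 010- ←essential
  m5: -101,010-
  m8: 100- ←essential
  m9: 1-01,10-1,100-
  m11: -011,10-1
  m13: -101,1-01
Essential: 001-, 010-, 100-

YES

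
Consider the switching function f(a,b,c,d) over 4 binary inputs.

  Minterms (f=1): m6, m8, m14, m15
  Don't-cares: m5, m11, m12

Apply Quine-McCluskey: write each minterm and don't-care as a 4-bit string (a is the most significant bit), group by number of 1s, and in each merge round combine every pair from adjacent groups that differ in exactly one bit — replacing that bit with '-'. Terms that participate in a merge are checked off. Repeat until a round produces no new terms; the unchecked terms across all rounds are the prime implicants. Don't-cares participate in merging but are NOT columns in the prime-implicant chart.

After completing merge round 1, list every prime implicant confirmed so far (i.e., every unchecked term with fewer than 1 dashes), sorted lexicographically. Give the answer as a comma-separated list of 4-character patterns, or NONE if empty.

0101

Round 0: 0101 0110✓ 1000✓ 1011✓ 1100✓ 1110✓ 1111✓
Round 1: -110 1-00 1-11 11-0 111-
PIs = {-110, 0101, 1-00, 1-11, 11-0, 111-}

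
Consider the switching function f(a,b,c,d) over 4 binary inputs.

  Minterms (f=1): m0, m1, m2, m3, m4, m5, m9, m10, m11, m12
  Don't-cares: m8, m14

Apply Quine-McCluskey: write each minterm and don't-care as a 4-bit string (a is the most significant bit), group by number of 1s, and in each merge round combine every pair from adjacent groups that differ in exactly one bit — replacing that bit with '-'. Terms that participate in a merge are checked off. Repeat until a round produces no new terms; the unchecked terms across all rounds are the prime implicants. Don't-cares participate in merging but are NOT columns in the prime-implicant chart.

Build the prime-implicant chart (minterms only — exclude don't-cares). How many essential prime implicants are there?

2

size-2^0 implicants → 0000(✓)  0001(✓)  0010(✓)  0011(✓)  0100(✓)  0101(✓)  1000(✓)  1001(✓)  1010(✓)  1011(✓)  1100(✓)  1110(✓)
size-2^1 implicants → -000(✓)  -001(✓)  -010(✓)  -011(✓)  -100(✓)  0-00(✓)  0-01(✓)  00-0(✓)  00-1(✓)  000-(✓)  001-(✓)  010-(✓)  1-00(✓)  1-10(✓)  10-0(✓)  10-1(✓)  100-(✓)  101-(✓)  11-0(✓)
size-2^2 implicants → --00  -0-0(✓)  -0-1(✓)  -00-(✓)  -01-(✓)  0-0-  00--(✓)  1--0  10--(✓)
size-2^3 implicants → -0--
Unchecked terms (primes): --00, -0--, 0-0-, 1--0
Minterm coverage:
  m0 ⊆ --00,-0--,0-0-
  m1 ⊆ -0--,0-0-
  m2 ⊆ -0-- [E]
  m3 ⊆ -0-- [E]
  m4 ⊆ --00,0-0-
  m5 ⊆ 0-0- [E]
  m9 ⊆ -0-- [E]
  m10 ⊆ -0--,1--0
  m11 ⊆ -0-- [E]
  m12 ⊆ --00,1--0
E = {-0--, 0-0-}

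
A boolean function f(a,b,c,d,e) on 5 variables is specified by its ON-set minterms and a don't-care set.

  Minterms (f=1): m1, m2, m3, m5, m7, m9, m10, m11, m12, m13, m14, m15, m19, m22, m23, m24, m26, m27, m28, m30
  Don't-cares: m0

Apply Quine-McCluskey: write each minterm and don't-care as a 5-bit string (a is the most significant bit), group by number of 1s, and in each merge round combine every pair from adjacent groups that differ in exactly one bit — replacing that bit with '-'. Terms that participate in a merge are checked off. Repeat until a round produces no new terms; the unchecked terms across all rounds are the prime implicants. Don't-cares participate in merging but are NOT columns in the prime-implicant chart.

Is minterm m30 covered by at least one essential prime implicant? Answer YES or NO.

YES

Round 0: 00000✓ 00001✓ 00010✓ 00011✓ 00101✓ 00111✓ 01001✓ 01010✓ 01011✓ 01100✓ 01101✓ 01110✓ 01111✓ 10011✓ 10110✓ 10111✓ 11000✓ 11010✓ 11011✓ 11100✓ 11110✓
Round 1: -0011✓ -0111✓ -1010✓ -1011✓ -1100✓ -1110✓ 0-001✓ 0-010✓ 0-011✓ 0-101✓ 0-111✓ 00-01✓ 00-11✓ 000-0✓ 000-1✓ 0000-✓ 0001-✓ 001-1✓ 01-01✓ 01-10✓ 01-11✓ 010-1✓ 0101-✓ 011-0✓ 011-1✓ 0110-✓ 0111-✓ 1-011✓ 1-110 10-11✓ 1011- 11-00✓ 11-10✓ 110-0✓ 1101-✓ 111-0✓
Round 2: --011 -0-11 -1-10 -101- -11-0 0--01✓ 0--11✓ 0-0-1✓ 0-01- 0-1-1✓ 00--1✓ 000-- 01--1✓ 01-1- 011-- 11--0
Round 3: 0---1
PIs = {--011, -0-11, -1-10, -101-, -11-0, 0---1, 0-01-, 000--, 01-1-, 011--, 1-110, 1011-, 11--0}
Coverage chart:
  m1: 0---1,000--
  m2: 0-01-,000--
  m3: --011,-0-11,0---1,0-01-,000--
  m5: 0---1 ←essential
  m7: -0-11,0---1
  m9: 0---1 ←essential
  m10: -1-10,-101-,0-01-,01-1-
  m11: --011,-101-,0---1,0-01-,01-1-
  m12: -11-0,011--
  m13: 0---1,011--
  m14: -1-10,-11-0,01-1-,011--
  m15: 0---1,01-1-,011--
  m19: --011,-0-11
  m22: 1-110,1011-
  m23: -0-11,1011-
  m24: 11--0 ←essential
  m26: -1-10,-101-,11--0
  m27: --011,-101-
  m28: -11-0,11--0
  m30: -1-10,-11-0,1-110,11--0
Essential: 0---1, 11--0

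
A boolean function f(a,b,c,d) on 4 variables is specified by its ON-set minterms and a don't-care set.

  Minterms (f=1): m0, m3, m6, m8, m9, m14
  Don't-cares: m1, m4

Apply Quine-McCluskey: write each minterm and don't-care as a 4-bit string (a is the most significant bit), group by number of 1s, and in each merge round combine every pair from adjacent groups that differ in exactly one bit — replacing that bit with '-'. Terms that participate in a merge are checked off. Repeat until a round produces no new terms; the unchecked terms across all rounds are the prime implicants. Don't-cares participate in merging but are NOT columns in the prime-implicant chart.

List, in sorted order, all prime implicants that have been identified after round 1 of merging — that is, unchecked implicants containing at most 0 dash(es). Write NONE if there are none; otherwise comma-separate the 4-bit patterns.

NONE

size-2^0 implicants → 0000(✓)  0001(✓)  0011(✓)  0100(✓)  0110(✓)  1000(✓)  1001(✓)  1110(✓)
size-2^1 implicants → -000(✓)  -001(✓)  -110  0-00  00-1  000-(✓)  01-0  100-(✓)
size-2^2 implicants → -00-
Unchecked terms (primes): -00-, -110, 0-00, 00-1, 01-0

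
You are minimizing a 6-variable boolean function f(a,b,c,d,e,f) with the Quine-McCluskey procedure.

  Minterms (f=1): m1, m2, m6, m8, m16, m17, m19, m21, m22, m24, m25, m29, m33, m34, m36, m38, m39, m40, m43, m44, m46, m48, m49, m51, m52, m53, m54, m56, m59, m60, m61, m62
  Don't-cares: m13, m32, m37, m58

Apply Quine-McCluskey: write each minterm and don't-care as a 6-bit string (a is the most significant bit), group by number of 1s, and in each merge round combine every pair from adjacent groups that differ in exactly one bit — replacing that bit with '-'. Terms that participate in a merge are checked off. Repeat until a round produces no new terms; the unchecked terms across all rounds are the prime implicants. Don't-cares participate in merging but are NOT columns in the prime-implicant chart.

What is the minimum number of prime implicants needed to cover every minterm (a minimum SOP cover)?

[col 0] 000001*, 000010*, 000110*, 001000*, 001101*, 010000*, 010001*, 010011*, 010101*, 010110*, 011000*, 011001*, 011101*, 100000*, 100001*, 100010*, 100100*, 100101*, 100110*, 100111*, 101000*, 101011*, 101100*, 101110*, 110000*, 110001*, 110011*, 110100*, 110101*, 110110*, 111000*, 111010*, 111011*, 111100*, 111101*, 111110*
[col 1] -00001*, -00010*, -00110*, -01000*, -10000*, -10001*, -10011*, -10101*, -10110*, -11000*, -11101*, 0-0001*, 0-0110*, 0-1000*, 0-1101, 000-10*, 01-000*, 01-001*, 01-101*, 010-01*, 0100-1*, 01000-*, 011-01*, 01100-*, 1-0000*, 1-0001*, 1-0100*, 1-0101*, 1-0110*, 1-1000*, 1-1011, 1-1100*, 1-1110*, 10-000*, 10-100*, 10-110*, 100-00*, 100-01*, 100-10*, 1000-0*, 10000-*, 1001-0*, 1001-1*, 10010-*, 10011-*, 101-00*, 1011-0*, 11-000*, 11-011, 11-100*, 11-101*, 11-110*, 110-00*, 110-01*, 1100-1*, 11000-*, 1101-0*, 11010-*, 111-00*, 111-10*, 1110-0*, 11101-, 1111-0*, 11110-*
[col 2] --0001, --0110, --1000, -00-10, -1-000, -1-101, -10-01, -100-1, -1000-, 01--01, 01-00-, 1--000*, 1--100*, 1--110*, 1-0-00*, 1-0-01*, 1-000-*, 1-01-0*, 1-010-*, 1-1-00*, 1-11-0*, 10--00*, 10-1-0*, 100--0, 100-0-*, 1001--, 11--00*, 11-1-0*, 11-10-, 110-0-*, 111--0
[col 3] 1---00, 1--1-0, 1-0-0-
Prime implicants: --0001, --0110, --1000, -00-10, -1-000, -1-101, -10-01, -100-1, -1000-, 0-1101, 01--01, 01-00-, 1---00, 1--1-0, 1-0-0-, 1-1011, 100--0, 1001--, 11-011, 11-10-, 111--0, 11101-
PI chart (minterm → PIs covering it):
  1 | --0001  (sole → essential)
  2 | -00-10  (sole → essential)
  6 | --0110,-00-10
  8 | --1000  (sole → essential)
  16 | -1-000,-1000-,01-00-
  17 | --0001,-10-01,-100-1,-1000-,01--01,01-00-
  19 | -100-1  (sole → essential)
  21 | -1-101,-10-01,01--01
  22 | --0110  (sole → essential)
  24 | --1000,-1-000,01-00-
  25 | 01--01,01-00-
  29 | -1-101,0-1101,01--01
  33 | --0001,1-0-0-
  34 | -00-10,100--0
  36 | 1---00,1--1-0,1-0-0-,100--0,1001--
  38 | --0110,-00-10,1--1-0,100--0,1001--
  39 | 1001--  (sole → essential)
  40 | --1000,1---00
  43 | 1-1011  (sole → essential)
  44 | 1---00,1--1-0
  46 | 1--1-0  (sole → essential)
  48 | -1-000,-1000-,1---00,1-0-0-
  49 | --0001,-10-01,-100-1,-1000-,1-0-0-
  51 | -100-1,11-011
  52 | 1---00,1--1-0,1-0-0-,11-10-
  53 | -1-101,-10-01,1-0-0-,11-10-
  54 | --0110,1--1-0
  56 | --1000,-1-000,1---00,111--0
  59 | 1-1011,11-011,11101-
  60 | 1---00,1--1-0,11-10-,111--0
  61 | -1-101,11-10-
  62 | 1--1-0,111--0
Essential prime implicants: --0001, --0110, --1000, -00-10, -100-1, 1--1-0, 1-1011, 1001--
Petrick residual → -1-000, -1-101, 01--01
Minimum SOP uses 11 PIs: c'd'e'f + c'def' + cd'e'f' + b'c'ef' + bd'e'f' + bde'f + bc'd'f + a'be'f + adf' + acd'ef + ab'c'd

11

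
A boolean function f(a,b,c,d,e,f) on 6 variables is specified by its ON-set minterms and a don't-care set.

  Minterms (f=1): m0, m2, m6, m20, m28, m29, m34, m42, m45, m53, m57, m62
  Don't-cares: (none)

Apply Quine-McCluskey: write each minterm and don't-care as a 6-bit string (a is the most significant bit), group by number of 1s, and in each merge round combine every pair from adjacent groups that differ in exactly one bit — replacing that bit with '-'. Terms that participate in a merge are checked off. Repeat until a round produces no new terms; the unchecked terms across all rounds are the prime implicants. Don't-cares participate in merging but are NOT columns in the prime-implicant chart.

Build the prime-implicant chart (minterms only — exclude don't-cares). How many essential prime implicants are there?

size-2^0 implicants → 000000(✓)  000010(✓)  000110(✓)  010100(✓)  011100(✓)  011101(✓)  100010(✓)  101010(✓)  101101  110101  111001  111110
size-2^1 implicants → -00010  000-10  0000-0  01-100  01110-  10-010
Unchecked terms (primes): -00010, 000-10, 0000-0, 01-100, 01110-, 10-010, 101101, 110101, 111001, 111110
Minterm coverage:
  m0 ⊆ 0000-0 [E]
  m2 ⊆ -00010,000-10,0000-0
  m6 ⊆ 000-10 [E]
  m20 ⊆ 01-100 [E]
  m28 ⊆ 01-100,01110-
  m29 ⊆ 01110- [E]
  m34 ⊆ -00010,10-010
  m42 ⊆ 10-010 [E]
  m45 ⊆ 101101 [E]
  m53 ⊆ 110101 [E]
  m57 ⊆ 111001 [E]
  m62 ⊆ 111110 [E]
E = {000-10, 0000-0, 01-100, 01110-, 10-010, 101101, 110101, 111001, 111110}

9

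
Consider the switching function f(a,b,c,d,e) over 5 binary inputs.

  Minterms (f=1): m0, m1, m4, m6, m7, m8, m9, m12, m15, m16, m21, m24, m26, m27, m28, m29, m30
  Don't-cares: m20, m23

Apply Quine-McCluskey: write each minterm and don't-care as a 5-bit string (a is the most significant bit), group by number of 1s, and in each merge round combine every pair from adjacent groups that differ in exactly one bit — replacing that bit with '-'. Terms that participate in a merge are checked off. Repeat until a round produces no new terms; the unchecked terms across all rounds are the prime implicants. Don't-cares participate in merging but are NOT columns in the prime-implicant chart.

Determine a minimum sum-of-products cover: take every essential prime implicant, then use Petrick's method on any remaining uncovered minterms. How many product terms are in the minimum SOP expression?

[col 0] 00000*, 00001*, 00100*, 00110*, 00111*, 01000*, 01001*, 01100*, 01111*, 10000*, 10100*, 10101*, 10111*, 11000*, 11010*, 11011*, 11100*, 11101*, 11110*
[col 1] -0000*, -0100*, -0111, -1000*, -1100*, 0-000*, 0-001*, 0-100*, 0-111, 00-00*, 0000-*, 001-0, 0011-, 01-00*, 0100-*, 1-000*, 1-100*, 1-101*, 10-00*, 101-1, 1010-*, 11-00*, 11-10*, 110-0*, 1101-, 111-0*, 1110-*
[col 2] --000*, --100*, -0-00*, -1-00*, 0--00*, 0-00-, 1--00*, 1-10-, 11--0
[col 3] ---00
Prime implicants: ---00, -0111, 0-00-, 0-111, 001-0, 0011-, 1-10-, 101-1, 11--0, 1101-
PI chart (minterm → PIs covering it):
  0 | ---00,0-00-
  1 | 0-00-  (sole → essential)
  4 | ---00,001-0
  6 | 001-0,0011-
  7 | -0111,0-111,0011-
  8 | ---00,0-00-
  9 | 0-00-  (sole → essential)
  12 | ---00  (sole → essential)
  15 | 0-111  (sole → essential)
  16 | ---00  (sole → essential)
  21 | 1-10-,101-1
  24 | ---00,11--0
  26 | 11--0,1101-
  27 | 1101-  (sole → essential)
  28 | ---00,1-10-,11--0
  29 | 1-10-  (sole → essential)
  30 | 11--0  (sole → essential)
Essential prime implicants: ---00, 0-00-, 0-111, 1-10-, 11--0, 1101-
Petrick residual → 001-0
Minimum SOP uses 7 PIs: d'e' + a'c'd' + a'cde + a'b'ce' + acd' + abe' + abc'd

7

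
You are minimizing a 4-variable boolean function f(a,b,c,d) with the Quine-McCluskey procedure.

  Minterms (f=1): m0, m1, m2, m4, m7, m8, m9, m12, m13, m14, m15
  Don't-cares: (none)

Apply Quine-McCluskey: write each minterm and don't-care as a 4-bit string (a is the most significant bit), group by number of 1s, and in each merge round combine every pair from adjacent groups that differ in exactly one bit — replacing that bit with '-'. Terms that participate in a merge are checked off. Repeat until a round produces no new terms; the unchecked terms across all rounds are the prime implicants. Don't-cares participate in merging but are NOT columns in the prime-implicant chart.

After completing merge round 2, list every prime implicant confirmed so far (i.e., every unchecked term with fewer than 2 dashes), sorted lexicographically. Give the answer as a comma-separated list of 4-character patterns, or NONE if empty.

-111, 00-0

Round 0: 0000✓ 0001✓ 0010✓ 0100✓ 0111✓ 1000✓ 1001✓ 1100✓ 1101✓ 1110✓ 1111✓
Round 1: -000✓ -001✓ -100✓ -111 0-00✓ 00-0 000-✓ 1-00✓ 1-01✓ 100-✓ 11-0✓ 11-1✓ 110-✓ 111-✓
Round 2: --00 -00- 1-0- 11--
PIs = {--00, -00-, -111, 00-0, 1-0-, 11--}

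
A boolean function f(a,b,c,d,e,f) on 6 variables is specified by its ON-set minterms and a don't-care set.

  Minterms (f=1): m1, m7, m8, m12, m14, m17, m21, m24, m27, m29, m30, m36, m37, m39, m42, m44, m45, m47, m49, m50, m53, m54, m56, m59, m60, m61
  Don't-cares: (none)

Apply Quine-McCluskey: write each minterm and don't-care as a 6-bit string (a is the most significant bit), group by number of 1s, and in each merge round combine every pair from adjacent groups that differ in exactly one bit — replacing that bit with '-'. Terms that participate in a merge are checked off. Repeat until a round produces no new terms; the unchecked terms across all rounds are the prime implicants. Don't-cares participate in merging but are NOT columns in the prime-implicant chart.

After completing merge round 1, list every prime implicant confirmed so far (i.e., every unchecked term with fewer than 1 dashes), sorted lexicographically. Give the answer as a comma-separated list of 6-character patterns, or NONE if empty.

Round 0: 000001✓ 000111✓ 001000✓ 001100✓ 001110✓ 010001✓ 010101✓ 011000✓ 011011✓ 011101✓ 011110✓ 100100✓ 100101✓ 100111✓ 101010 101100✓ 101101✓ 101111✓ 110001✓ 110010✓ 110101✓ 110110✓ 111000✓ 111011✓ 111100✓ 111101✓
Round 1: -00111 -01100 -10001✓ -10101✓ -11000 -11011 -11101✓ 0-0001 0-1000 0-1110 001-00 0011-0 01-101✓ 010-01✓ 1-0101✓ 1-1100✓ 1-1101✓ 10-100✓ 10-101✓ 10-111✓ 1001-1✓ 10010-✓ 1011-1✓ 10110-✓ 11-101✓ 110-01✓ 110-10 111-00 11110-✓
Round 2: -1-101 -10-01 1--101 1-110- 10-1-1 10-10-
PIs = {-00111, -01100, -1-101, -10-01, -11000, -11011, 0-0001, 0-1000, 0-1110, 001-00, 0011-0, 1--101, 1-110-, 10-1-1, 10-10-, 101010, 110-10, 111-00}

101010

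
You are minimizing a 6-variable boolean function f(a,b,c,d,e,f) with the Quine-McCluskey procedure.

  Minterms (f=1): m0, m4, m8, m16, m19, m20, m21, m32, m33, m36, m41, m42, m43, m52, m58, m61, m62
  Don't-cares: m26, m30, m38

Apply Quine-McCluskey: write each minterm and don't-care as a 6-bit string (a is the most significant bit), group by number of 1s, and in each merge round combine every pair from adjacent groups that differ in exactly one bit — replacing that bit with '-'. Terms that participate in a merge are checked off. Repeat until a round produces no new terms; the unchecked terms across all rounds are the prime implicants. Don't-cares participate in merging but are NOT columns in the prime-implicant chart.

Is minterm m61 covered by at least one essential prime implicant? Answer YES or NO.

Round 0: 000000✓ 000100✓ 001000✓ 010000✓ 010011 010100✓ 010101✓ 011010✓ 011110✓ 100000✓ 100001✓ 100100✓ 100110✓ 101001✓ 101010✓ 101011✓ 110100✓ 111010✓ 111101 111110✓
Round 1: -00000✓ -00100✓ -10100✓ -11010✓ -11110✓ 0-0000✓ 0-0100✓ 00-000 000-00✓ 010-00✓ 01010- 011-10✓ 1-0100✓ 1-1010 10-001 100-00✓ 10000- 1001-0 1010-1 10101- 111-10✓
Round 2: --0100 -00-00 -11-10 0-0-00
PIs = {--0100, -00-00, -11-10, 0-0-00, 00-000, 010011, 01010-, 1-1010, 10-001, 10000-, 1001-0, 1010-1, 10101-, 111101}
Coverage chart:
  m0: -00-00,0-0-00,00-000
  m4: --0100,-00-00,0-0-00
  m8: 00-000 ←essential
  m16: 0-0-00 ←essential
  m19: 010011 ←essential
  m20: --0100,0-0-00,01010-
  m21: 01010- ←essential
  m32: -00-00,10000-
  m33: 10-001,10000-
  m36: --0100,-00-00,1001-0
  m41: 10-001,1010-1
  m42: 1-1010,10101-
  m43: 1010-1,10101-
  m52: --0100 ←essential
  m58: -11-10,1-1010
  m61: 111101 ←essential
  m62: -11-10 ←essential
Essential: --0100, -11-10, 0-0-00, 00-000, 010011, 01010-, 111101

YES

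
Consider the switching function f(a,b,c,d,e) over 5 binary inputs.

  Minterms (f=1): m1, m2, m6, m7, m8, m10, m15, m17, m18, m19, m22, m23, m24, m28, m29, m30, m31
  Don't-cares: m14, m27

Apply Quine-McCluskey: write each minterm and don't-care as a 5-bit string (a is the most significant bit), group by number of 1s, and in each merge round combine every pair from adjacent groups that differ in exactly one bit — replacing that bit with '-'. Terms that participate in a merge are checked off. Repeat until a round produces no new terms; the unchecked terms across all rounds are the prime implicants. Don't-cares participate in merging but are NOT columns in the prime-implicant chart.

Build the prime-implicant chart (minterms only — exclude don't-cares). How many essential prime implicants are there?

3

[col 0] 00001*, 00010*, 00110*, 00111*, 01000*, 01010*, 01110*, 01111*, 10001*, 10010*, 10011*, 10110*, 10111*, 11000*, 11011*, 11100*, 11101*, 11110*, 11111*
[col 1] -0001, -0010*, -0110*, -0111*, -1000, -1110*, -1111*, 0-010*, 0-110*, 0-111*, 00-10*, 0011-*, 01-10*, 010-0, 0111-*, 1-011*, 1-110*, 1-111*, 10-10*, 10-11*, 100-1, 1001-*, 1011-*, 11-00, 11-11*, 111-0*, 111-1*, 1110-*, 1111-*
[col 2] --110*, --111*, -0-10, -011-*, -111-*, 0--10, 0-11-*, 1--11, 1-11-*, 10-1-, 111--
[col 3] --11-
Prime implicants: --11-, -0-10, -0001, -1000, 0--10, 010-0, 1--11, 10-1-, 100-1, 11-00, 111--
PI chart (minterm → PIs covering it):
  1 | -0001  (sole → essential)
  2 | -0-10,0--10
  6 | --11-,-0-10,0--10
  7 | --11-  (sole → essential)
  8 | -1000,010-0
  10 | 0--10,010-0
  15 | --11-  (sole → essential)
  17 | -0001,100-1
  18 | -0-10,10-1-
  19 | 1--11,10-1-,100-1
  22 | --11-,-0-10,10-1-
  23 | --11-,1--11,10-1-
  24 | -1000,11-00
  28 | 11-00,111--
  29 | 111--  (sole → essential)
  30 | --11-,111--
  31 | --11-,1--11,111--
Essential prime implicants: --11-, -0001, 111--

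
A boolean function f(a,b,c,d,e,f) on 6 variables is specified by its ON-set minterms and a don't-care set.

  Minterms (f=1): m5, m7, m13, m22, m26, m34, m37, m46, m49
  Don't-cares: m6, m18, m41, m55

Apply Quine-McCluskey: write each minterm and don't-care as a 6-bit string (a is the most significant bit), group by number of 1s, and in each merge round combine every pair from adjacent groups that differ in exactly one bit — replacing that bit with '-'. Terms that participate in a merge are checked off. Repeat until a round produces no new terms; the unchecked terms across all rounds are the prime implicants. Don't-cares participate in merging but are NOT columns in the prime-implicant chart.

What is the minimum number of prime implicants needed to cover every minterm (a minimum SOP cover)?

size-2^0 implicants → 000101(✓)  000110(✓)  000111(✓)  001101(✓)  010010(✓)  010110(✓)  011010(✓)  100010  100101(✓)  101001  101110  110001  110111
size-2^1 implicants → -00101  0-0110  00-101  0001-1  00011-  01-010  010-10
Unchecked terms (primes): -00101, 0-0110, 00-101, 0001-1, 00011-, 01-010, 010-10, 100010, 101001, 101110, 110001, 110111
Minterm coverage:
  m5 ⊆ -00101,00-101,0001-1
  m7 ⊆ 0001-1,00011-
  m13 ⊆ 00-101 [E]
  m22 ⊆ 0-0110,010-10
  m26 ⊆ 01-010 [E]
  m34 ⊆ 100010 [E]
  m37 ⊆ -00101 [E]
  m46 ⊆ 101110 [E]
  m49 ⊆ 110001 [E]
E = {-00101, 00-101, 01-010, 100010, 101110, 110001}
Petrick residual → 0-0110, 0001-1
Cover = b'c'de'f + a'c'def' + a'b'de'f + a'b'c'df + a'bd'ef' + ab'c'd'ef' + ab'cdef' + abc'd'e'f  |cover|=8

8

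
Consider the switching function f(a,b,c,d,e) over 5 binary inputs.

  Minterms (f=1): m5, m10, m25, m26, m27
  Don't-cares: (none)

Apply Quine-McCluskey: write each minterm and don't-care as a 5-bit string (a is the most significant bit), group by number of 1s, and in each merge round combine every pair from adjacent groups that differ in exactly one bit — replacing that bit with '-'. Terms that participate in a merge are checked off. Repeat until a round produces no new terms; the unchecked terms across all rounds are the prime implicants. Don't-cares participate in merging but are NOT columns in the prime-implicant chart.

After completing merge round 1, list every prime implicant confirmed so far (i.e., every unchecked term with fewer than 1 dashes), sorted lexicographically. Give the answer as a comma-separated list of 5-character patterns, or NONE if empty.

00101

[col 0] 00101, 01010*, 11001*, 11010*, 11011*
[col 1] -1010, 110-1, 1101-
Prime implicants: -1010, 00101, 110-1, 1101-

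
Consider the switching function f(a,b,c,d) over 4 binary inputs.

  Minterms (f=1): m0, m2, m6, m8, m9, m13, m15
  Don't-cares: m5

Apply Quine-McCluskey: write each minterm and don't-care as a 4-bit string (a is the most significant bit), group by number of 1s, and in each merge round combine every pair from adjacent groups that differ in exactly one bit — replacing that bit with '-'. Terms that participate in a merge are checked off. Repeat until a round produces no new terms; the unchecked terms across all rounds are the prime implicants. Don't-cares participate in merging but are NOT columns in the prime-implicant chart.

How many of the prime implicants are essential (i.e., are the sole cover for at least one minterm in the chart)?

2

size-2^0 implicants → 0000(✓)  0010(✓)  0101(✓)  0110(✓)  1000(✓)  1001(✓)  1101(✓)  1111(✓)
size-2^1 implicants → -000  -101  0-10  00-0  1-01  100-  11-1
Unchecked terms (primes): -000, -101, 0-10, 00-0, 1-01, 100-, 11-1
Minterm coverage:
  m0 ⊆ -000,00-0
  m2 ⊆ 0-10,00-0
  m6 ⊆ 0-10 [E]
  m8 ⊆ -000,100-
  m9 ⊆ 1-01,100-
  m13 ⊆ -101,1-01,11-1
  m15 ⊆ 11-1 [E]
E = {0-10, 11-1}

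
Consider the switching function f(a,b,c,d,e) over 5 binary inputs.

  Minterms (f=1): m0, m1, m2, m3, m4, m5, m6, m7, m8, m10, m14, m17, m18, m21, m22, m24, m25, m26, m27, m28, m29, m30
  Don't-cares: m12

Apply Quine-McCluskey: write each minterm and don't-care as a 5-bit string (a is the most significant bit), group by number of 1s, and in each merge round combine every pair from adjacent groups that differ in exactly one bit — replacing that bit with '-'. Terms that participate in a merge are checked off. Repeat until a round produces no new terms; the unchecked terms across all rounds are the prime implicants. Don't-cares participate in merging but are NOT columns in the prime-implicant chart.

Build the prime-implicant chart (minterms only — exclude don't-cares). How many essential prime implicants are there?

size-2^0 implicants → 00000(✓)  00001(✓)  00010(✓)  00011(✓)  00100(✓)  00101(✓)  00110(✓)  00111(✓)  01000(✓)  01010(✓)  01100(✓)  01110(✓)  10001(✓)  10010(✓)  10101(✓)  10110(✓)  11000(✓)  11001(✓)  11010(✓)  11011(✓)  11100(✓)  11101(✓)  11110(✓)
size-2^1 implicants → -0001(✓)  -0010(✓)  -0101(✓)  -0110(✓)  -1000(✓)  -1010(✓)  -1100(✓)  -1110(✓)  0-000(✓)  0-010(✓)  0-100(✓)  0-110(✓)  00-00(✓)  00-01(✓)  00-10(✓)  00-11(✓)  000-0(✓)  000-1(✓)  0000-(✓)  0001-(✓)  001-0(✓)  001-1(✓)  0010-(✓)  0011-(✓)  01-00(✓)  01-10(✓)  010-0(✓)  011-0(✓)  1-001(✓)  1-010(✓)  1-101(✓)  1-110(✓)  10-01(✓)  10-10(✓)  11-00(✓)  11-01(✓)  11-10(✓)  110-0(✓)  110-1(✓)  1100-(✓)  1101-(✓)  111-0(✓)  1110-(✓)
size-2^2 implicants → --010(✓)  --110(✓)  -0-01  -0-10(✓)  -1-00(✓)  -1-10(✓)  -10-0(✓)  -11-0(✓)  0--00(✓)  0--10(✓)  0-0-0(✓)  0-1-0(✓)  00--0(✓)  00--1(✓)  00-0-(✓)  00-1-(✓)  000--(✓)  001--(✓)  01--0(✓)  1--01  1--10(✓)  11--0(✓)  11-0-  110--
size-2^3 implicants → ---10  -1--0  0---0  00---
Unchecked terms (primes): ---10, -0-01, -1--0, 0---0, 00---, 1--01, 11-0-, 110--
Minterm coverage:
  m0 ⊆ 0---0,00---
  m1 ⊆ -0-01,00---
  m2 ⊆ ---10,0---0,00---
  m3 ⊆ 00--- [E]
  m4 ⊆ 0---0,00---
  m5 ⊆ -0-01,00---
  m6 ⊆ ---10,0---0,00---
  m7 ⊆ 00--- [E]
  m8 ⊆ -1--0,0---0
  m10 ⊆ ---10,-1--0,0---0
  m14 ⊆ ---10,-1--0,0---0
  m17 ⊆ -0-01,1--01
  m18 ⊆ ---10 [E]
  m21 ⊆ -0-01,1--01
  m22 ⊆ ---10 [E]
  m24 ⊆ -1--0,11-0-,110--
  m25 ⊆ 1--01,11-0-,110--
  m26 ⊆ ---10,-1--0,110--
  m27 ⊆ 110-- [E]
  m28 ⊆ -1--0,11-0-
  m29 ⊆ 1--01,11-0-
  m30 ⊆ ---10,-1--0
E = {---10, 00---, 110--}

3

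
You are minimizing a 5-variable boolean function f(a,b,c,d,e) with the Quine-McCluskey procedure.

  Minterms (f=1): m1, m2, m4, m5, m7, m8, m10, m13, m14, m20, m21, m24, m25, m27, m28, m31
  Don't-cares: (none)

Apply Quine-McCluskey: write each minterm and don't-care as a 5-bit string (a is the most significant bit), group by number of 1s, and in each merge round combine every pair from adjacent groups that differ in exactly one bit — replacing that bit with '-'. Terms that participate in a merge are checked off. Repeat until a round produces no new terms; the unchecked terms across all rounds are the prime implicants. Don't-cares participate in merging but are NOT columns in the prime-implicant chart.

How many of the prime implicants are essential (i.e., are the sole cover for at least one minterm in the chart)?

7

Round 0: 00001✓ 00010✓ 00100✓ 00101✓ 00111✓ 01000✓ 01010✓ 01101✓ 01110✓ 10100✓ 10101✓ 11000✓ 11001✓ 11011✓ 11100✓ 11111✓
Round 1: -0100✓ -0101✓ -1000 0-010 0-101 00-01 001-1 0010-✓ 01-10 010-0 1-100 1010-✓ 11-00 11-11 110-1 1100-
Round 2: -010-
PIs = {-010-, -1000, 0-010, 0-101, 00-01, 001-1, 01-10, 010-0, 1-100, 11-00, 11-11, 110-1, 1100-}
Coverage chart:
  m1: 00-01 ←essential
  m2: 0-010 ←essential
  m4: -010- ←essential
  m5: -010-,0-101,00-01,001-1
  m7: 001-1 ←essential
  m8: -1000,010-0
  m10: 0-010,01-10,010-0
  m13: 0-101 ←essential
  m14: 01-10 ←essential
  m20: -010-,1-100
  m21: -010- ←essential
  m24: -1000,11-00,1100-
  m25: 110-1,1100-
  m27: 11-11,110-1
  m28: 1-100,11-00
  m31: 11-11 ←essential
Essential: -010-, 0-010, 0-101, 00-01, 001-1, 01-10, 11-11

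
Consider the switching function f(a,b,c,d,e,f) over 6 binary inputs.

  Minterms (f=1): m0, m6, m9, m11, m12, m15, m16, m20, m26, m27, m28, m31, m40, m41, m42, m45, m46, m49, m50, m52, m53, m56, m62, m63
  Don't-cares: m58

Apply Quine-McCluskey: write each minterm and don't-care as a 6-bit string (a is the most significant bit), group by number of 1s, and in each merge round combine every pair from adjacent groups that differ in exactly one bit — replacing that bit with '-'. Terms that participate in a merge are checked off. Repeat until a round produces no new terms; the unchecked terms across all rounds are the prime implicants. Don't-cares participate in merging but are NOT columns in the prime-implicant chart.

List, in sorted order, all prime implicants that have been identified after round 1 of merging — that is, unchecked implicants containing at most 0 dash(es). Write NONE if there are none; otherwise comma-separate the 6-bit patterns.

000110

Round 0: 000000✓ 000110 001001✓ 001011✓ 001100✓ 001111✓ 010000✓ 010100✓ 011010✓ 011011✓ 011100✓ 011111✓ 101000✓ 101001✓ 101010✓ 101101✓ 101110✓ 110001✓ 110010✓ 110100✓ 110101✓ 111000✓ 111010✓ 111110✓ 111111✓
Round 1: -01001 -10100 -11010 -11111 0-0000 0-1011✓ 0-1100 0-1111✓ 001-11✓ 0010-1 01-100 010-00 011-11✓ 01101- 1-1000✓ 1-1010✓ 1-1110✓ 101-01 101-10✓ 1010-0✓ 10100- 11-010 110-01 11010- 111-10✓ 1110-0✓ 11111-
Round 2: 0-1-11 1-1-10 1-10-0
PIs = {-01001, -10100, -11010, -11111, 0-0000, 0-1-11, 0-1100, 000110, 0010-1, 01-100, 010-00, 01101-, 1-1-10, 1-10-0, 101-01, 10100-, 11-010, 110-01, 11010-, 11111-}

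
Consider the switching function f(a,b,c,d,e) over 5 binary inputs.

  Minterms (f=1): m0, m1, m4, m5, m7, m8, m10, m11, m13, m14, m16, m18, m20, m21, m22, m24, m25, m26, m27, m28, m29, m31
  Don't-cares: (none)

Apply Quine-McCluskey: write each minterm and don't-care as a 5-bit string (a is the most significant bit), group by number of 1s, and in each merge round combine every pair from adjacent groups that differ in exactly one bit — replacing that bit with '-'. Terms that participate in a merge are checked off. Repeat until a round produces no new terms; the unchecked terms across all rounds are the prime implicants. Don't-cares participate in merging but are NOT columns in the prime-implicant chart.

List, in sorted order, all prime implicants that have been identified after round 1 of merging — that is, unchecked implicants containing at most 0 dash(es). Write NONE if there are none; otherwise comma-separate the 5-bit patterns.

NONE

[col 0] 00000*, 00001*, 00100*, 00101*, 00111*, 01000*, 01010*, 01011*, 01101*, 01110*, 10000*, 10010*, 10100*, 10101*, 10110*, 11000*, 11001*, 11010*, 11011*, 11100*, 11101*, 11111*
[col 1] -0000*, -0100*, -0101*, -1000*, -1010*, -1011*, -1101*, 0-000*, 0-101*, 00-00*, 00-01*, 0000-*, 001-1, 0010-*, 01-10, 010-0*, 0101-*, 1-000*, 1-010*, 1-100*, 1-101*, 10-00*, 10-10*, 100-0*, 101-0*, 1010-*, 11-00*, 11-01*, 11-11*, 110-0*, 110-1*, 1100-*, 1101-*, 111-1*, 1110-*
[col 2] --000, --101, -0-00, -010-, -10-0, -101-, 00-0-, 1--00, 1-0-0, 1-10-, 10--0, 11--1, 11-0-, 110--
Prime implicants: --000, --101, -0-00, -010-, -10-0, -101-, 00-0-, 001-1, 01-10, 1--00, 1-0-0, 1-10-, 10--0, 11--1, 11-0-, 110--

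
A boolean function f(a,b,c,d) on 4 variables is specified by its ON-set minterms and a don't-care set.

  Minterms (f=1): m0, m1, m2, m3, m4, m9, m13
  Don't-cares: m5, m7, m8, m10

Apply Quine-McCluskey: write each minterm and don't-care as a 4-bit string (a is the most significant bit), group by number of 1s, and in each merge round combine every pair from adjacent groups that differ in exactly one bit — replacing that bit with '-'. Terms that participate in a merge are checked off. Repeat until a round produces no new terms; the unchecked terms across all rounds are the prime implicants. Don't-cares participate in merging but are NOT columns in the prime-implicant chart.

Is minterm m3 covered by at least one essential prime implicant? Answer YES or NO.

size-2^0 implicants → 0000(✓)  0001(✓)  0010(✓)  0011(✓)  0100(✓)  0101(✓)  0111(✓)  1000(✓)  1001(✓)  1010(✓)  1101(✓)
size-2^1 implicants → -000(✓)  -001(✓)  -010(✓)  -101(✓)  0-00(✓)  0-01(✓)  0-11(✓)  00-0(✓)  00-1(✓)  000-(✓)  001-(✓)  01-1(✓)  010-(✓)  1-01(✓)  10-0(✓)  100-(✓)
size-2^2 implicants → --01  -0-0  -00-  0--1  0-0-  00--
Unchecked terms (primes): --01, -0-0, -00-, 0--1, 0-0-, 00--
Minterm coverage:
  m0 ⊆ -0-0,-00-,0-0-,00--
  m1 ⊆ --01,-00-,0--1,0-0-,00--
  m2 ⊆ -0-0,00--
  m3 ⊆ 0--1,00--
  m4 ⊆ 0-0- [E]
  m9 ⊆ --01,-00-
  m13 ⊆ --01 [E]
E = {--01, 0-0-}

NO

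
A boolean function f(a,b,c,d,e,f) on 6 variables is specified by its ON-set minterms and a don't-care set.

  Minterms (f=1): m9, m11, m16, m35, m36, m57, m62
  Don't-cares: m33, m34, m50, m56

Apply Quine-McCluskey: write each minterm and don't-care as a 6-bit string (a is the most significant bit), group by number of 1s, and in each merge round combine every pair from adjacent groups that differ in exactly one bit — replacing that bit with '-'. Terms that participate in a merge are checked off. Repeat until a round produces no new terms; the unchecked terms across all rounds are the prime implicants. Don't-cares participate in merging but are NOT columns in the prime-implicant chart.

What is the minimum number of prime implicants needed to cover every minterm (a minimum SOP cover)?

size-2^0 implicants → 001001(✓)  001011(✓)  010000  100001(✓)  100010(✓)  100011(✓)  100100  110010(✓)  111000(✓)  111001(✓)  111110
size-2^1 implicants → 0010-1  1-0010  1000-1  10001-  11100-
Unchecked terms (primes): 0010-1, 010000, 1-0010, 1000-1, 10001-, 100100, 11100-, 111110
Minterm coverage:
  m9 ⊆ 0010-1 [E]
  m11 ⊆ 0010-1 [E]
  m16 ⊆ 010000 [E]
  m35 ⊆ 1000-1,10001-
  m36 ⊆ 100100 [E]
  m57 ⊆ 11100- [E]
  m62 ⊆ 111110 [E]
E = {0010-1, 010000, 100100, 11100-, 111110}
Petrick residual → 1000-1
Cover = a'b'cd'f + a'bc'd'e'f' + ab'c'd'f + ab'c'de'f' + abcd'e' + abcdef'  |cover|=6

6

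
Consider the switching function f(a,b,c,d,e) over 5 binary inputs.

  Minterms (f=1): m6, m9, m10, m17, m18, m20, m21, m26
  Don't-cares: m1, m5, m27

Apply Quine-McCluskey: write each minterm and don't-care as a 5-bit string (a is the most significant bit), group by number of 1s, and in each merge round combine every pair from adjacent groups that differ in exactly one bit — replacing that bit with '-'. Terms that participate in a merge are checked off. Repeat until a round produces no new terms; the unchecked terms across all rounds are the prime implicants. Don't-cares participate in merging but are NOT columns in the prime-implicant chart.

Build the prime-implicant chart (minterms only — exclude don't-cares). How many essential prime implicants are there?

6

size-2^0 implicants → 00001(✓)  00101(✓)  00110  01001(✓)  01010(✓)  10001(✓)  10010(✓)  10100(✓)  10101(✓)  11010(✓)  11011(✓)
size-2^1 implicants → -0001(✓)  -0101(✓)  -1010  0-001  00-01(✓)  1-010  10-01(✓)  1010-  1101-
size-2^2 implicants → -0-01
Unchecked terms (primes): -0-01, -1010, 0-001, 00110, 1-010, 1010-, 1101-
Minterm coverage:
  m6 ⊆ 00110 [E]
  m9 ⊆ 0-001 [E]
  m10 ⊆ -1010 [E]
  m17 ⊆ -0-01 [E]
  m18 ⊆ 1-010 [E]
  m20 ⊆ 1010- [E]
  m21 ⊆ -0-01,1010-
  m26 ⊆ -1010,1-010,1101-
E = {-0-01, -1010, 0-001, 00110, 1-010, 1010-}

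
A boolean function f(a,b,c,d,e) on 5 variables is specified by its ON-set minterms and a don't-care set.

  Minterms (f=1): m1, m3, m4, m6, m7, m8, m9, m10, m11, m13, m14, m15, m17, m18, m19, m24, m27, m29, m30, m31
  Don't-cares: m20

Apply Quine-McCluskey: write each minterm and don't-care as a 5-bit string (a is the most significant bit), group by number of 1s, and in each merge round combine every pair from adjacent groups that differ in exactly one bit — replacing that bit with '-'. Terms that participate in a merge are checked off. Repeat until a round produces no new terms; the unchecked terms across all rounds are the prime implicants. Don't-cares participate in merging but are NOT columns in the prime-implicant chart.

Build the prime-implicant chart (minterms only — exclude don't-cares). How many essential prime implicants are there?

5

Round 0: 00001✓ 00011✓ 00100✓ 00110✓ 00111✓ 01000✓ 01001✓ 01010✓ 01011✓ 01101✓ 01110✓ 01111✓ 10001✓ 10010✓ 10011✓ 10100✓ 11000✓ 11011✓ 11101✓ 11110✓ 11111✓
Round 1: -0001✓ -0011✓ -0100 -1000 -1011✓ -1101✓ -1110✓ -1111✓ 0-001✓ 0-011✓ 0-110✓ 0-111✓ 00-11✓ 000-1✓ 001-0 0011-✓ 01-01✓ 01-10✓ 01-11✓ 010-0✓ 010-1✓ 0100-✓ 0101-✓ 011-1✓ 0111-✓ 1-011✓ 100-1✓ 1001- 11-11✓ 111-1✓ 1111-✓
Round 2: --011 -00-1 -1-11 -11-1 -111- 0--11 0-0-1 0-11- 01--1 01-1- 010--
PIs = {--011, -00-1, -0100, -1-11, -1000, -11-1, -111-, 0--11, 0-0-1, 0-11-, 001-0, 01--1, 01-1-, 010--, 1001-}
Coverage chart:
  m1: -00-1,0-0-1
  m3: --011,-00-1,0--11,0-0-1
  m4: -0100,001-0
  m6: 0-11-,001-0
  m7: 0--11,0-11-
  m8: -1000,010--
  m9: 0-0-1,01--1,010--
  m10: 01-1-,010--
  m11: --011,-1-11,0--11,0-0-1,01--1,01-1-,010--
  m13: -11-1,01--1
  m14: -111-,0-11-,01-1-
  m15: -1-11,-11-1,-111-,0--11,0-11-,01--1,01-1-
  m17: -00-1 ←essential
  m18: 1001- ←essential
  m19: --011,-00-1,1001-
  m24: -1000 ←essential
  m27: --011,-1-11
  m29: -11-1 ←essential
  m30: -111- ←essential
  m31: -1-11,-11-1,-111-
Essential: -00-1, -1000, -11-1, -111-, 1001-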